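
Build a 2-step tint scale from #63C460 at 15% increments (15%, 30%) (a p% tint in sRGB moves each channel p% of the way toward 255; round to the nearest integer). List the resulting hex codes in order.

#7ACD78, #92D690

#63C460 is rgb(99, 196, 96).
15%: (99 + 23.4 = 122.4→122, 196 + 8.85 = 204.85→205, 96 + 23.85 = 119.85→120) → #7ACD78
30%: (99 + 46.8 = 145.8→146, 196 + 17.7 = 213.7→214, 96 + 47.7 = 143.7→144) → #92D690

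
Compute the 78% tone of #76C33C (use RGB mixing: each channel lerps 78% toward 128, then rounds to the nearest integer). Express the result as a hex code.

#7E8F71

#76C33C is rgb(118, 195, 60).
Per channel, c → c + 0.78(128 − c):
  R: 118 + 7.8 = 125.8 → 126
  G: 195 + 0.78×(128−195) = 195 − 52.26 = 142.74 → 143
  B: 60 + 53.04 = 113.04 → 113
rgb(126, 143, 113) = #7E8F71.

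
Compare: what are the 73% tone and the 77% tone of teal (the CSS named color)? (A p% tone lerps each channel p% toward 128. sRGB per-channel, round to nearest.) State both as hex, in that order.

#5d8080, #638080

CSS teal is rgb(0, 128, 128).
73% tone:
  R: 0 + 0.73×(128−0) = 0 + 93.44 = 93.44 → 93
  G: 128 + 0.73×(128−128) = 128 + 0 = 128 → 128
  B: 128 + 0 = 128 → 128
  → #5d8080
77% tone:
  R: 0 + 0.77×(128−0) = 0 + 98.56 = 98.56 → 99
  G: 128 + 0.77×(128−128) = 128 + 0 = 128 → 128
  B: 128 + 0 = 128 → 128
  → #638080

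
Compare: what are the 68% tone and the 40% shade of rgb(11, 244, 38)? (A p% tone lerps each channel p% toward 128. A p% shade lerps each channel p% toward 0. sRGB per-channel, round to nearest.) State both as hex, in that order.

#5BA563, #079217

68% tone:
  R: 11 + 0.68×(128−11) = 11 + 79.56 = 90.56 → 91
  G: 244 − 78.88 = 165.12 → 165
  B: 38 + 0.68×(128−38) = 38 + 61.2 = 99.2 → 99
  → #5BA563
40% shade:
  R: 11 + 0.4×(0−11) = 11 − 4.4 = 6.6 → 7
  G: 244 + 0.4×(0−244) = 244 − 97.6 = 146.4 → 146
  B: 38 + 0.4×(0−38) = 38 − 15.2 = 22.8 → 23
  → #079217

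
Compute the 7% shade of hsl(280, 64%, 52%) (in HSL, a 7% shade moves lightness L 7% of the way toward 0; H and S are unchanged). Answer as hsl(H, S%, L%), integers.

hsl(280, 64%, 48%)

L moves 7% from 52 toward 0: 52 − 3.64 = 48.36 → 48.
H and S are unchanged.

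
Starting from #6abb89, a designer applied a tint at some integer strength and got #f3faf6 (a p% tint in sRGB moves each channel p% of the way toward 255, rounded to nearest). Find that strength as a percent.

#6abb89 is rgb(106, 187, 137); #f3faf6 is rgb(243, 250, 246).
On the R channel (widest range): 243 ≈ 106 + (p/100)(255 − 106), so p ≈ 100×(243 − 106)/(255 − 106) = 13700/149 = 91.95.
p = 92 reproduces all three channels after rounding.

92%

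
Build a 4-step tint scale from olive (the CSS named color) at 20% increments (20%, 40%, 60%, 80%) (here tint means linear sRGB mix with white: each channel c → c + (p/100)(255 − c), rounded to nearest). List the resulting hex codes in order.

CSS olive is rgb(128, 128, 0).
20%: (128 + 25.4 = 153.4→153, 128 + 25.4 = 153.4→153, 0 + 51 = 51→51) → #999933
40%: (128 + 50.8 = 178.8→179, 128 + 50.8 = 178.8→179, 0 + 102 = 102→102) → #b3b366
60%: (128 + 76.2 = 204.2→204, 128 + 76.2 = 204.2→204, 0 + 153 = 153→153) → #cccc99
80%: (128 + 101.6 = 229.6→230, 128 + 101.6 = 229.6→230, 0 + 204 = 204→204) → #e6e6cc

#999933, #b3b366, #cccc99, #e6e6cc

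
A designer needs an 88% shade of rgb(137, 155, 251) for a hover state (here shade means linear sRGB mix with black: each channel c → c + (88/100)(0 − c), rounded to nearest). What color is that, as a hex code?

Lerp each channel 88% toward 0:
  R: 137 + 0.88×(0−137) = 137 − 120.56 = 16.44 → 16
  G: 155 + 0.88×(0−155) = 155 − 136.4 = 18.6 → 19
  B: 251 − 220.88 = 30.12 → 30
rgb(16, 19, 30) = #10131e.

#10131e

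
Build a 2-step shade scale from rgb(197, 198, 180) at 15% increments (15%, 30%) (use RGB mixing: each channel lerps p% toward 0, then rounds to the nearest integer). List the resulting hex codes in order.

#a7a899, #8a8b7e

15%: (197 − 29.55 = 167.45→167, 198 − 29.7 = 168.3→168, 180 − 27 = 153→153) → #a7a899
30%: (197 − 59.1 = 137.9→138, 198 − 59.4 = 138.6→139, 180 − 54 = 126→126) → #8a8b7e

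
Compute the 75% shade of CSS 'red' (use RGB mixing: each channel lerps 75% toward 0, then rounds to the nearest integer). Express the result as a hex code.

CSS red is rgb(255, 0, 0).
A 75% shade moves each channel 75% toward 0:
  R: 255 − 191.25 = 63.75 → 64
  G: 0 + 0 = 0 → 0
  B: 0 + 0 = 0 → 0
rgb(64, 0, 0) = #400000.

#400000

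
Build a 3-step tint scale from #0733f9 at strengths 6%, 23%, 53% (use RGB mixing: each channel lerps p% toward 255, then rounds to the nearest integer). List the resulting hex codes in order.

#163ff9, #4062fa, #8a9ffc

#0733f9 is rgb(7, 51, 249).
6%: (7 + 14.88 = 21.88→22, 51 + 12.24 = 63.24→63, 249→249) → #163ff9
23%: (7 + 57.04 = 64.04→64, 51 + 46.92 = 97.92→98, 249 + 1.38 = 250.38→250) → #4062fa
53%: (7 + 131.44 = 138.44→138, 51 + 108.12 = 159.12→159, 249 + 3.18 = 252.18→252) → #8a9ffc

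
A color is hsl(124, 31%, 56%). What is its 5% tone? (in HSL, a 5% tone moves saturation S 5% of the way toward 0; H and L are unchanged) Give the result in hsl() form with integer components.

S moves 5% from 31 toward 0: 31 − 1.55 = 29.45 → 29.
H and L are unchanged.

hsl(124, 29%, 56%)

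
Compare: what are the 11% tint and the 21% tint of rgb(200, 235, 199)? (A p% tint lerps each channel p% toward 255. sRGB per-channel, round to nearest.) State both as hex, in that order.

#ceedcd, #d4efd3

11% tint:
  R: 200 + 6.05 = 206.05 → 206
  G: 235 + 0.11×(255−235) = 235 + 2.2 = 237.2 → 237
  B: 199 + 0.11×(255−199) = 199 + 6.16 = 205.16 → 205
  → #ceedcd
21% tint:
  R: 200 + 11.55 = 211.55 → 212
  G: 235 + 0.21×(255−235) = 235 + 4.2 = 239.2 → 239
  B: 199 + 0.21×(255−199) = 199 + 11.76 = 210.76 → 211
  → #d4efd3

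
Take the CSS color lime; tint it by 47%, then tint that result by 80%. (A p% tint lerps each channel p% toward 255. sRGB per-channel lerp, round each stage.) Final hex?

#e4ffe4

CSS lime is rgb(0, 255, 0).
Per channel, c → c + 0.47(255 − c):
  R: 0 + 0.47×(255−0) = 0 + 119.85 = 119.85 → 120
  G: 255 + 0.47×(255−255) = 255 + 0 = 255 → 255
  B: 0 + 0.47×(255−0) = 0 + 119.85 = 119.85 → 120
After the tint: rgb(120, 255, 120) = #78ff78.
An 80% tint moves each channel 80% toward 255:
  R: 120 + 0.8×(255−120) = 120 + 108 = 228 → 228
  G: 255 + 0.8×(255−255) = 255 + 0 = 255 → 255
  B: 120 + 108 = 228 → 228
rgb(228, 255, 228) = #e4ffe4.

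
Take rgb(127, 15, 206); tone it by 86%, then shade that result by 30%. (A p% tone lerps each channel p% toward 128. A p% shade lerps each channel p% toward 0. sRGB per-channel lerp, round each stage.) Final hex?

#5A4E61

An 86% tone moves each channel 86% toward 128:
  R: 127 + 0.86×(128−127) = 127 + 0.86 = 127.86 → 128
  G: 15 + 97.18 = 112.18 → 112
  B: 206 − 67.08 = 138.92 → 139
After the tone: rgb(128, 112, 139) = #80708B.
Per channel, c → c + 0.3(0 − c):
  R: 128 + 0.3×(0−128) = 128 − 38.4 = 89.6 → 90
  G: 112 + 0.3×(0−112) = 112 − 33.6 = 78.4 → 78
  B: 139 + 0.3×(0−139) = 139 − 41.7 = 97.3 → 97
rgb(90, 78, 97) = #5A4E61.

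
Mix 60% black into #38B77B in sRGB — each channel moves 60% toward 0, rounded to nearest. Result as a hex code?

#38B77B is rgb(56, 183, 123).
A 60% shade moves each channel 60% toward 0:
  R: 56 − 33.6 = 22.4 → 22
  G: 183 + 0.6×(0−183) = 183 − 109.8 = 73.2 → 73
  B: 123 − 73.8 = 49.2 → 49
rgb(22, 73, 49) = #164931.

#164931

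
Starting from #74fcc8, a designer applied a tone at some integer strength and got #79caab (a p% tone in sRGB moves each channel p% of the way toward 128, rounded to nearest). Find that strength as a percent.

#74fcc8 is rgb(116, 252, 200); #79caab is rgb(121, 202, 171).
On the G channel (widest range): 202 ≈ 252 + (p/100)(128 − 252), so p ≈ 100×(202 − 252)/(128 − 252) = -5000/-124 = 40.32.
p = 40 reproduces all three channels after rounding.

40%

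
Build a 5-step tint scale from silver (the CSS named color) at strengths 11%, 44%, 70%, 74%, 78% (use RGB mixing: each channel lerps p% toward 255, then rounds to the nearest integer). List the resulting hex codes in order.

#C7C7C7, #DCDCDC, #ECECEC, #EFEFEF, #F1F1F1

CSS silver is rgb(192, 192, 192).
11%: (192 + 6.93 = 198.93→199, 192 + 6.93 = 198.93→199, 192 + 6.93 = 198.93→199) → #C7C7C7
44%: (192 + 27.72 = 219.72→220, 192 + 27.72 = 219.72→220, 192 + 27.72 = 219.72→220) → #DCDCDC
70%: (192 + 44.1 = 236.1→236, 192 + 44.1 = 236.1→236, 192 + 44.1 = 236.1→236) → #ECECEC
74%: (192 + 46.62 = 238.62→239, 192 + 46.62 = 238.62→239, 192 + 46.62 = 238.62→239) → #EFEFEF
78%: (192 + 49.14 = 241.14→241, 192 + 49.14 = 241.14→241, 192 + 49.14 = 241.14→241) → #F1F1F1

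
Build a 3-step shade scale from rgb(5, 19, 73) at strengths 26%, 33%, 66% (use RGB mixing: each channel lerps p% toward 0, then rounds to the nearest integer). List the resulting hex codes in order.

#040e36, #030d31, #020619

26%: (5 − 1.3 = 3.7→4, 19 − 4.94 = 14.06→14, 73 − 18.98 = 54.02→54) → #040e36
33%: (5 − 1.65 = 3.35→3, 19 − 6.27 = 12.73→13, 73 − 24.09 = 48.91→49) → #030d31
66%: (5 − 3.3 = 1.7→2, 19 − 12.54 = 6.46→6, 73 − 48.18 = 24.82→25) → #020619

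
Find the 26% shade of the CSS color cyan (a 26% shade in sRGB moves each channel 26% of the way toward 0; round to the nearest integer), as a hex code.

#00BDBD

CSS cyan is rgb(0, 255, 255).
Per channel, c → c + 0.26(0 − c):
  R: 0 + 0.26×(0−0) = 0 + 0 = 0 → 0
  G: 255 + 0.26×(0−255) = 255 − 66.3 = 188.7 → 189
  B: 255 + 0.26×(0−255) = 255 − 66.3 = 188.7 → 189
rgb(0, 189, 189) = #00BDBD.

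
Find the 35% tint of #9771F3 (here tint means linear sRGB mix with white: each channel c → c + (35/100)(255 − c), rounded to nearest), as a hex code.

#9771F3 is rgb(151, 113, 243).
A 35% tint moves each channel 35% toward 255:
  R: 151 + 0.35×(255−151) = 151 + 36.4 = 187.4 → 187
  G: 113 + 0.35×(255−113) = 113 + 49.7 = 162.7 → 163
  B: 243 + 4.2 = 247.2 → 247
rgb(187, 163, 247) = #BBA3F7.

#BBA3F7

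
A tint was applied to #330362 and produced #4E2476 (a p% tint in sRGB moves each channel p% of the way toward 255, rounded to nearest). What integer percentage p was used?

13%

#330362 is rgb(51, 3, 98); #4E2476 is rgb(78, 36, 118).
On the G channel (widest range): 36 ≈ 3 + (p/100)(255 − 3), so p ≈ 100×(36 − 3)/(255 − 3) = 3300/252 = 13.10.
p = 13 reproduces all three channels after rounding.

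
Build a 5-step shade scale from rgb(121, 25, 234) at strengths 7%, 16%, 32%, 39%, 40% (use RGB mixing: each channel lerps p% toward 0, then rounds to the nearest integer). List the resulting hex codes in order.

#7117DA, #6615C5, #52119F, #4A0F8F, #490F8C

7%: (121 − 8.47 = 112.53→113, 25 − 1.75 = 23.25→23, 234 − 16.38 = 217.62→218) → #7117DA
16%: (121 − 19.36 = 101.64→102, 25 − 4 = 21→21, 234 − 37.44 = 196.56→197) → #6615C5
32%: (121 − 38.72 = 82.28→82, 25 − 8 = 17→17, 234 − 74.88 = 159.12→159) → #52119F
39%: (121 − 47.19 = 73.81→74, 25 − 9.75 = 15.25→15, 234 − 91.26 = 142.74→143) → #4A0F8F
40%: (121 − 48.4 = 72.6→73, 25 − 10 = 15→15, 234 − 93.6 = 140.4→140) → #490F8C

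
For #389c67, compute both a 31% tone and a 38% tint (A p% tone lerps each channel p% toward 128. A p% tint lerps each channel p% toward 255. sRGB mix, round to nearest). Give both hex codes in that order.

#389c67 is rgb(56, 156, 103).
31% tone:
  R: 56 + 22.32 = 78.32 → 78
  G: 156 − 8.68 = 147.32 → 147
  B: 103 + 0.31×(128−103) = 103 + 7.75 = 110.75 → 111
  → #4e936f
38% tint:
  R: 56 + 0.38×(255−56) = 56 + 75.62 = 131.62 → 132
  G: 156 + 37.62 = 193.62 → 194
  B: 103 + 0.38×(255−103) = 103 + 57.76 = 160.76 → 161
  → #84c2a1

#4e936f, #84c2a1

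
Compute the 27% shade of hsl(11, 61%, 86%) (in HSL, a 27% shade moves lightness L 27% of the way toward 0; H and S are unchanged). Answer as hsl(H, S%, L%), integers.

L moves 27% from 86 toward 0: 86 − 23.22 = 62.78 → 63.
H and S are unchanged.

hsl(11, 61%, 63%)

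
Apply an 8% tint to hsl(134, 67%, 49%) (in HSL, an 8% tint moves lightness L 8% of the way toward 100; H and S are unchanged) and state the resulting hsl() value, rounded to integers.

L moves 8% from 49 toward 100: 49 + 4.08 = 53.08 → 53.
H and S are unchanged.

hsl(134, 67%, 53%)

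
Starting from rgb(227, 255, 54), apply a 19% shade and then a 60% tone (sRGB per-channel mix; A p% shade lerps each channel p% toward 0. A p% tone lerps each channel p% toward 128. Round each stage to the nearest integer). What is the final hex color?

#96a05e

Per channel, c → c + 0.19(0 − c):
  R: 227 − 43.13 = 183.87 → 184
  G: 255 + 0.19×(0−255) = 255 − 48.45 = 206.55 → 207
  B: 54 + 0.19×(0−54) = 54 − 10.26 = 43.74 → 44
After the shade: rgb(184, 207, 44) = #b8cf2c.
Per channel, c → c + 0.6(128 − c):
  R: 184 − 33.6 = 150.4 → 150
  G: 207 − 47.4 = 159.6 → 160
  B: 44 + 0.6×(128−44) = 44 + 50.4 = 94.4 → 94
rgb(150, 160, 94) = #96a05e.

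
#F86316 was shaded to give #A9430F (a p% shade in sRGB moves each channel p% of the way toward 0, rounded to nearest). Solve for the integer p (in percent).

#F86316 is rgb(248, 99, 22); #A9430F is rgb(169, 67, 15).
On the R channel (widest range): 169 ≈ 248 + (p/100)(0 − 248), so p ≈ 100×(169 − 248)/(0 − 248) = -7900/-248 = 31.85.
p = 32 reproduces all three channels after rounding.

32%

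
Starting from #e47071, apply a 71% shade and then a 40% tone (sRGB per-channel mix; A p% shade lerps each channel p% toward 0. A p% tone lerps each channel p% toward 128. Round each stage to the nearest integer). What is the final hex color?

#e47071 is rgb(228, 112, 113).
A 71% shade moves each channel 71% toward 0:
  R: 228 − 161.88 = 66.12 → 66
  G: 112 + 0.71×(0−112) = 112 − 79.52 = 32.48 → 32
  B: 113 + 0.71×(0−113) = 113 − 80.23 = 32.77 → 33
After the shade: rgb(66, 32, 33) = #422021.
Per channel, c → c + 0.4(128 − c):
  R: 66 + 24.8 = 90.8 → 91
  G: 32 + 38.4 = 70.4 → 70
  B: 33 + 38 = 71 → 71
rgb(91, 70, 71) = #5b4647.

#5b4647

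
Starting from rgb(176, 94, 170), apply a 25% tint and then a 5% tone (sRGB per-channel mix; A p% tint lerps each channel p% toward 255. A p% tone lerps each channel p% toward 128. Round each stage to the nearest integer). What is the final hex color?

Per channel, c → c + 0.25(255 − c):
  R: 176 + 0.25×(255−176) = 176 + 19.75 = 195.75 → 196
  G: 94 + 0.25×(255−94) = 94 + 40.25 = 134.25 → 134
  B: 170 + 0.25×(255−170) = 170 + 21.25 = 191.25 → 191
After the tint: rgb(196, 134, 191) = #c486bf.
A 5% tone moves each channel 5% toward 128:
  R: 196 + 0.05×(128−196) = 196 − 3.4 = 192.6 → 193
  G: 134 − 0.3 = 133.7 → 134
  B: 191 + 0.05×(128−191) = 191 − 3.15 = 187.85 → 188
rgb(193, 134, 188) = #c186bc.

#c186bc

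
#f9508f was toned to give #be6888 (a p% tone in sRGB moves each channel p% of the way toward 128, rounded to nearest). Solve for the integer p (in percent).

49%

#f9508f is rgb(249, 80, 143); #be6888 is rgb(190, 104, 136).
On the R channel (widest range): 190 ≈ 249 + (p/100)(128 − 249), so p ≈ 100×(190 − 249)/(128 − 249) = -5900/-121 = 48.76.
p = 49 reproduces all three channels after rounding.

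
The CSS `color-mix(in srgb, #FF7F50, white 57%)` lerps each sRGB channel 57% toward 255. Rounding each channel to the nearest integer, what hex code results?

#FFC8B4

#FF7F50 is rgb(255, 127, 80).
Lerp each channel 57% toward 255:
  R: 255 + 0.57×(255−255) = 255 + 0 = 255 → 255
  G: 127 + 0.57×(255−127) = 127 + 72.96 = 199.96 → 200
  B: 80 + 99.75 = 179.75 → 180
rgb(255, 200, 180) = #FFC8B4.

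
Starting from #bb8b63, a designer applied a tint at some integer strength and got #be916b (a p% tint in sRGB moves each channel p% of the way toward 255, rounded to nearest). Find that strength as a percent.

5%

#bb8b63 is rgb(187, 139, 99); #be916b is rgb(190, 145, 107).
On the B channel (widest range): 107 ≈ 99 + (p/100)(255 − 99), so p ≈ 100×(107 − 99)/(255 − 99) = 800/156 = 5.13.
p = 5 reproduces all three channels after rounding.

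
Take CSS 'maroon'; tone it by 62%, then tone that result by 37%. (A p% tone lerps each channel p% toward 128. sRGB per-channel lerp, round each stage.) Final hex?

#806161

CSS maroon is rgb(128, 0, 0).
Per channel, c → c + 0.62(128 − c):
  R: 128 + 0.62×(128−128) = 128 + 0 = 128 → 128
  G: 0 + 0.62×(128−0) = 0 + 79.36 = 79.36 → 79
  B: 0 + 0.62×(128−0) = 0 + 79.36 = 79.36 → 79
After the tone: rgb(128, 79, 79) = #804F4F.
Per channel, c → c + 0.37(128 − c):
  R: 128 + 0.37×(128−128) = 128 + 0 = 128 → 128
  G: 79 + 0.37×(128−79) = 79 + 18.13 = 97.13 → 97
  B: 79 + 0.37×(128−79) = 79 + 18.13 = 97.13 → 97
rgb(128, 97, 97) = #806161.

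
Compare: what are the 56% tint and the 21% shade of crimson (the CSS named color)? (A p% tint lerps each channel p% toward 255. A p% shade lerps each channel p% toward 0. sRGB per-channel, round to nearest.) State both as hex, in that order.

CSS crimson is rgb(220, 20, 60).
56% tint:
  R: 220 + 0.56×(255−220) = 220 + 19.6 = 239.6 → 240
  G: 20 + 131.6 = 151.6 → 152
  B: 60 + 109.2 = 169.2 → 169
  → #F098A9
21% shade:
  R: 220 + 0.21×(0−220) = 220 − 46.2 = 173.8 → 174
  G: 20 + 0.21×(0−20) = 20 − 4.2 = 15.8 → 16
  B: 60 − 12.6 = 47.4 → 47
  → #AE102F

#F098A9, #AE102F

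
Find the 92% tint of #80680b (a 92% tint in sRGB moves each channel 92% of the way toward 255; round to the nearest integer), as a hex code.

#f5f3eb

#80680b is rgb(128, 104, 11).
Per channel, c → c + 0.92(255 − c):
  R: 128 + 0.92×(255−128) = 128 + 116.84 = 244.84 → 245
  G: 104 + 0.92×(255−104) = 104 + 138.92 = 242.92 → 243
  B: 11 + 0.92×(255−11) = 11 + 224.48 = 235.48 → 235
rgb(245, 243, 235) = #f5f3eb.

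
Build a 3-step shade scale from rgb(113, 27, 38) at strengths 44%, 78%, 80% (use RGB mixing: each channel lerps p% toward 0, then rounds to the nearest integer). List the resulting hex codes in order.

#3f0f15, #190608, #170508

44%: (113 − 49.72 = 63.28→63, 27 − 11.88 = 15.12→15, 38 − 16.72 = 21.28→21) → #3f0f15
78%: (113 − 88.14 = 24.86→25, 27 − 21.06 = 5.94→6, 38 − 29.64 = 8.36→8) → #190608
80%: (113 − 90.4 = 22.6→23, 27 − 21.6 = 5.4→5, 38 − 30.4 = 7.6→8) → #170508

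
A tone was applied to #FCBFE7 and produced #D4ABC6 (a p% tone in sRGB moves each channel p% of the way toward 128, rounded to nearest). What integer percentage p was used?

#FCBFE7 is rgb(252, 191, 231); #D4ABC6 is rgb(212, 171, 198).
On the R channel (widest range): 212 ≈ 252 + (p/100)(128 − 252), so p ≈ 100×(212 − 252)/(128 − 252) = -4000/-124 = 32.26.
p = 32 reproduces all three channels after rounding.

32%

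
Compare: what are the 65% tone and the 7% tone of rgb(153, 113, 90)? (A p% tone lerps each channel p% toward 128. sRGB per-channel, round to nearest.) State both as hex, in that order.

65% tone:
  R: 153 − 16.25 = 136.75 → 137
  G: 113 + 0.65×(128−113) = 113 + 9.75 = 122.75 → 123
  B: 90 + 0.65×(128−90) = 90 + 24.7 = 114.7 → 115
  → #897b73
7% tone:
  R: 153 − 1.75 = 151.25 → 151
  G: 113 + 0.07×(128−113) = 113 + 1.05 = 114.05 → 114
  B: 90 + 2.66 = 92.66 → 93
  → #97725d

#897b73, #97725d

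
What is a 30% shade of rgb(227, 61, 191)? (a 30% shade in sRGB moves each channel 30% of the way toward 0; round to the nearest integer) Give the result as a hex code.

#9f2b86

Per channel, c → c + 0.3(0 − c):
  R: 227 − 68.1 = 158.9 → 159
  G: 61 + 0.3×(0−61) = 61 − 18.3 = 42.7 → 43
  B: 191 − 57.3 = 133.7 → 134
rgb(159, 43, 134) = #9f2b86.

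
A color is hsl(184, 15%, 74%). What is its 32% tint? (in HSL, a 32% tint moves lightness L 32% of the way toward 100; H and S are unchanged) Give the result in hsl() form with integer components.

hsl(184, 15%, 82%)

L moves 32% from 74 toward 100: 74 + 8.32 = 82.32 → 82.
H and S are unchanged.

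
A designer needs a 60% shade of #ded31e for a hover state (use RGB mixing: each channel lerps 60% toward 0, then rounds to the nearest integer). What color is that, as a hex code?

#59540c

#ded31e is rgb(222, 211, 30).
Per channel, c → c + 0.6(0 − c):
  R: 222 − 133.2 = 88.8 → 89
  G: 211 − 126.6 = 84.4 → 84
  B: 30 − 18 = 12 → 12
rgb(89, 84, 12) = #59540c.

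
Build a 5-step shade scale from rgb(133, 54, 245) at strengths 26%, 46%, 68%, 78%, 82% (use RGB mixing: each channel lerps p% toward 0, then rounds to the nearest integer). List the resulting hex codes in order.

26%: (133 − 34.58 = 98.42→98, 54 − 14.04 = 39.96→40, 245 − 63.7 = 181.3→181) → #6228B5
46%: (133 − 61.18 = 71.82→72, 54 − 24.84 = 29.16→29, 245 − 112.7 = 132.3→132) → #481D84
68%: (133 − 90.44 = 42.56→43, 54 − 36.72 = 17.28→17, 245 − 166.6 = 78.4→78) → #2B114E
78%: (133 − 103.74 = 29.26→29, 54 − 42.12 = 11.88→12, 245 − 191.1 = 53.9→54) → #1D0C36
82%: (133 − 109.06 = 23.94→24, 54 − 44.28 = 9.72→10, 245 − 200.9 = 44.1→44) → #180A2C

#6228B5, #481D84, #2B114E, #1D0C36, #180A2C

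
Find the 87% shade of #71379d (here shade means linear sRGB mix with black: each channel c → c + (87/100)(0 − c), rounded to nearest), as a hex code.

#0f0714

#71379d is rgb(113, 55, 157).
Lerp each channel 87% toward 0:
  R: 113 − 98.31 = 14.69 → 15
  G: 55 + 0.87×(0−55) = 55 − 47.85 = 7.15 → 7
  B: 157 + 0.87×(0−157) = 157 − 136.59 = 20.41 → 20
rgb(15, 7, 20) = #0f0714.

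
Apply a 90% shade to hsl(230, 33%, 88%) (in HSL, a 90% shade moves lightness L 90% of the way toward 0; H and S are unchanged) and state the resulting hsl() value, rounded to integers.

hsl(230, 33%, 9%)

L moves 90% from 88 toward 0: 88 − 79.2 = 8.8 → 9.
H and S are unchanged.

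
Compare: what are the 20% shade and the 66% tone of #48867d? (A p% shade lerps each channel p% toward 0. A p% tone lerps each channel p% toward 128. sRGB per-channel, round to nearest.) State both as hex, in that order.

#3a6b64, #6d827f

#48867d is rgb(72, 134, 125).
20% shade:
  R: 72 − 14.4 = 57.6 → 58
  G: 134 − 26.8 = 107.2 → 107
  B: 125 + 0.2×(0−125) = 125 − 25 = 100 → 100
  → #3a6b64
66% tone:
  R: 72 + 0.66×(128−72) = 72 + 36.96 = 108.96 → 109
  G: 134 − 3.96 = 130.04 → 130
  B: 125 + 0.66×(128−125) = 125 + 1.98 = 126.98 → 127
  → #6d827f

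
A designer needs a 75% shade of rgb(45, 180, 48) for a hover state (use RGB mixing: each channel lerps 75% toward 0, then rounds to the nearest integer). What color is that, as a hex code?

Per channel, c → c + 0.75(0 − c):
  R: 45 + 0.75×(0−45) = 45 − 33.75 = 11.25 → 11
  G: 180 − 135 = 45 → 45
  B: 48 + 0.75×(0−48) = 48 − 36 = 12 → 12
rgb(11, 45, 12) = #0B2D0C.

#0B2D0C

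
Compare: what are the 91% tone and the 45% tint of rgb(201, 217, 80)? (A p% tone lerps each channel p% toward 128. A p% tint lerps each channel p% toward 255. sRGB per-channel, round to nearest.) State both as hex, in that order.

#87887C, #E1EA9F

91% tone:
  R: 201 + 0.91×(128−201) = 201 − 66.43 = 134.57 → 135
  G: 217 + 0.91×(128−217) = 217 − 80.99 = 136.01 → 136
  B: 80 + 0.91×(128−80) = 80 + 43.68 = 123.68 → 124
  → #87887C
45% tint:
  R: 201 + 0.45×(255−201) = 201 + 24.3 = 225.3 → 225
  G: 217 + 0.45×(255−217) = 217 + 17.1 = 234.1 → 234
  B: 80 + 0.45×(255−80) = 80 + 78.75 = 158.75 → 159
  → #E1EA9F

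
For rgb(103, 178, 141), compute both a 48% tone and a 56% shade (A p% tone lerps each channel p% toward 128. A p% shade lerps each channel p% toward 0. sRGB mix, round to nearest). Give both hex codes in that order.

#739A87, #2D4E3E

48% tone:
  R: 103 + 0.48×(128−103) = 103 + 12 = 115 → 115
  G: 178 + 0.48×(128−178) = 178 − 24 = 154 → 154
  B: 141 + 0.48×(128−141) = 141 − 6.24 = 134.76 → 135
  → #739A87
56% shade:
  R: 103 − 57.68 = 45.32 → 45
  G: 178 + 0.56×(0−178) = 178 − 99.68 = 78.32 → 78
  B: 141 − 78.96 = 62.04 → 62
  → #2D4E3E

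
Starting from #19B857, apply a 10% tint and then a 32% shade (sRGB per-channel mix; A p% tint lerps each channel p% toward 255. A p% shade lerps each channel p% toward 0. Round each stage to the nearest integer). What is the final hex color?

#218247

#19B857 is rgb(25, 184, 87).
A 10% tint moves each channel 10% toward 255:
  R: 25 + 23 = 48 → 48
  G: 184 + 7.1 = 191.1 → 191
  B: 87 + 0.1×(255−87) = 87 + 16.8 = 103.8 → 104
After the tint: rgb(48, 191, 104) = #30BF68.
Lerp each channel 32% toward 0:
  R: 48 + 0.32×(0−48) = 48 − 15.36 = 32.64 → 33
  G: 191 + 0.32×(0−191) = 191 − 61.12 = 129.88 → 130
  B: 104 + 0.32×(0−104) = 104 − 33.28 = 70.72 → 71
rgb(33, 130, 71) = #218247.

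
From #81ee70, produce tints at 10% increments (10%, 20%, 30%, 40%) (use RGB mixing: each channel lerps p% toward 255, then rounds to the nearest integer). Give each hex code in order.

#81ee70 is rgb(129, 238, 112).
10%: (129 + 12.6 = 141.6→142, 238 + 1.7 = 239.7→240, 112 + 14.3 = 126.3→126) → #8ef07e
20%: (129 + 25.2 = 154.2→154, 238 + 3.4 = 241.4→241, 112 + 28.6 = 140.6→141) → #9af18d
30%: (129 + 37.8 = 166.8→167, 238 + 5.1 = 243.1→243, 112 + 42.9 = 154.9→155) → #a7f39b
40%: (129 + 50.4 = 179.4→179, 238 + 6.8 = 244.8→245, 112 + 57.2 = 169.2→169) → #b3f5a9

#8ef07e, #9af18d, #a7f39b, #b3f5a9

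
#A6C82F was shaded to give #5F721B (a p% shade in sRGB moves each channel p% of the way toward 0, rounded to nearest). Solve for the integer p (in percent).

#A6C82F is rgb(166, 200, 47); #5F721B is rgb(95, 114, 27).
On the G channel (widest range): 114 ≈ 200 + (p/100)(0 − 200), so p ≈ 100×(114 − 200)/(0 − 200) = -8600/-200 = 43.00.
p = 43 reproduces all three channels after rounding.

43%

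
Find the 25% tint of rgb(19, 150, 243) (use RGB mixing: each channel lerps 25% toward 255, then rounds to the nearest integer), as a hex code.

#4eb0f6

Lerp each channel 25% toward 255:
  R: 19 + 0.25×(255−19) = 19 + 59 = 78 → 78
  G: 150 + 0.25×(255−150) = 150 + 26.25 = 176.25 → 176
  B: 243 + 3 = 246 → 246
rgb(78, 176, 246) = #4eb0f6.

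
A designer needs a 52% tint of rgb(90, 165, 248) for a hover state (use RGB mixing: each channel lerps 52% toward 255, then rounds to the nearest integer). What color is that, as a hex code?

Per channel, c → c + 0.52(255 − c):
  R: 90 + 85.8 = 175.8 → 176
  G: 165 + 0.52×(255−165) = 165 + 46.8 = 211.8 → 212
  B: 248 + 0.52×(255−248) = 248 + 3.64 = 251.64 → 252
rgb(176, 212, 252) = #B0D4FC.

#B0D4FC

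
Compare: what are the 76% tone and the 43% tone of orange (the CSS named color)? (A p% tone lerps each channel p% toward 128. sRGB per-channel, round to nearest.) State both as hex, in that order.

#9E8961, #C89537

CSS orange is rgb(255, 165, 0).
76% tone:
  R: 255 − 96.52 = 158.48 → 158
  G: 165 + 0.76×(128−165) = 165 − 28.12 = 136.88 → 137
  B: 0 + 0.76×(128−0) = 0 + 97.28 = 97.28 → 97
  → #9E8961
43% tone:
  R: 255 + 0.43×(128−255) = 255 − 54.61 = 200.39 → 200
  G: 165 − 15.91 = 149.09 → 149
  B: 0 + 0.43×(128−0) = 0 + 55.04 = 55.04 → 55
  → #C89537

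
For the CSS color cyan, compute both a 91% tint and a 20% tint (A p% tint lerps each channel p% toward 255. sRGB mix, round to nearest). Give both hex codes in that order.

#e8ffff, #33ffff

CSS cyan is rgb(0, 255, 255).
91% tint:
  R: 0 + 0.91×(255−0) = 0 + 232.05 = 232.05 → 232
  G: 255 + 0.91×(255−255) = 255 + 0 = 255 → 255
  B: 255 + 0 = 255 → 255
  → #e8ffff
20% tint:
  R: 0 + 51 = 51 → 51
  G: 255 + 0 = 255 → 255
  B: 255 + 0.2×(255−255) = 255 + 0 = 255 → 255
  → #33ffff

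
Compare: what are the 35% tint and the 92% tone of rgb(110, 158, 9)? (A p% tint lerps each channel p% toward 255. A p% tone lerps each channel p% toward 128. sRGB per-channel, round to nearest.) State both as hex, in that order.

#A1C05F, #7F8276

35% tint:
  R: 110 + 50.75 = 160.75 → 161
  G: 158 + 0.35×(255−158) = 158 + 33.95 = 191.95 → 192
  B: 9 + 0.35×(255−9) = 9 + 86.1 = 95.1 → 95
  → #A1C05F
92% tone:
  R: 110 + 0.92×(128−110) = 110 + 16.56 = 126.56 → 127
  G: 158 + 0.92×(128−158) = 158 − 27.6 = 130.4 → 130
  B: 9 + 109.48 = 118.48 → 118
  → #7F8276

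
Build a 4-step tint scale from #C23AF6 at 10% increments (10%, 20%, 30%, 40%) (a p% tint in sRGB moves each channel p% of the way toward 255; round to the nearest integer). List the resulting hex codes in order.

#C23AF6 is rgb(194, 58, 246).
10%: (194 + 6.1 = 200.1→200, 58 + 19.7 = 77.7→78, 246 + 0.9 = 246.9→247) → #C84EF7
20%: (194 + 12.2 = 206.2→206, 58 + 39.4 = 97.4→97, 246 + 1.8 = 247.8→248) → #CE61F8
30%: (194 + 18.3 = 212.3→212, 58 + 59.1 = 117.1→117, 246 + 2.7 = 248.7→249) → #D475F9
40%: (194 + 24.4 = 218.4→218, 58 + 78.8 = 136.8→137, 246 + 3.6 = 249.6→250) → #DA89FA

#C84EF7, #CE61F8, #D475F9, #DA89FA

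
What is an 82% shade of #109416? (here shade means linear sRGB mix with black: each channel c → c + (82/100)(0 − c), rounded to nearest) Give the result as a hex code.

#109416 is rgb(16, 148, 22).
An 82% shade moves each channel 82% toward 0:
  R: 16 − 13.12 = 2.88 → 3
  G: 148 + 0.82×(0−148) = 148 − 121.36 = 26.64 → 27
  B: 22 + 0.82×(0−22) = 22 − 18.04 = 3.96 → 4
rgb(3, 27, 4) = #031B04.

#031B04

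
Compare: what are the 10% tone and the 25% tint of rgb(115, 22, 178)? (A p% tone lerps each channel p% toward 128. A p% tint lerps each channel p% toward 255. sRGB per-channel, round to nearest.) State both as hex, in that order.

#7421ad, #9650c5

10% tone:
  R: 115 + 0.1×(128−115) = 115 + 1.3 = 116.3 → 116
  G: 22 + 10.6 = 32.6 → 33
  B: 178 − 5 = 173 → 173
  → #7421ad
25% tint:
  R: 115 + 0.25×(255−115) = 115 + 35 = 150 → 150
  G: 22 + 0.25×(255−22) = 22 + 58.25 = 80.25 → 80
  B: 178 + 19.25 = 197.25 → 197
  → #9650c5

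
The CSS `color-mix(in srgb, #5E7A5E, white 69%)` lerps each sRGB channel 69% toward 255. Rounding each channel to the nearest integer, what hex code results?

#5E7A5E is rgb(94, 122, 94).
Lerp each channel 69% toward 255:
  R: 94 + 0.69×(255−94) = 94 + 111.09 = 205.09 → 205
  G: 122 + 91.77 = 213.77 → 214
  B: 94 + 0.69×(255−94) = 94 + 111.09 = 205.09 → 205
rgb(205, 214, 205) = #CDD6CD.

#CDD6CD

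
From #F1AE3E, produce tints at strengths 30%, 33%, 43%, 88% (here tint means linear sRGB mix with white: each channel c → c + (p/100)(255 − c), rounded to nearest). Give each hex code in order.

#F1AE3E is rgb(241, 174, 62).
30%: (241 + 4.2 = 245.2→245, 174 + 24.3 = 198.3→198, 62 + 57.9 = 119.9→120) → #F5C678
33%: (241 + 4.62 = 245.62→246, 174 + 26.73 = 200.73→201, 62 + 63.69 = 125.69→126) → #F6C97E
43%: (241 + 6.02 = 247.02→247, 174 + 34.83 = 208.83→209, 62 + 82.99 = 144.99→145) → #F7D191
88%: (241 + 12.32 = 253.32→253, 174 + 71.28 = 245.28→245, 62 + 169.84 = 231.84→232) → #FDF5E8

#F5C678, #F6C97E, #F7D191, #FDF5E8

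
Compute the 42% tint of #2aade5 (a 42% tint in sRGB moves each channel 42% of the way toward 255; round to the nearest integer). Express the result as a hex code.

#83cff0

#2aade5 is rgb(42, 173, 229).
Lerp each channel 42% toward 255:
  R: 42 + 89.46 = 131.46 → 131
  G: 173 + 0.42×(255−173) = 173 + 34.44 = 207.44 → 207
  B: 229 + 0.42×(255−229) = 229 + 10.92 = 239.92 → 240
rgb(131, 207, 240) = #83cff0.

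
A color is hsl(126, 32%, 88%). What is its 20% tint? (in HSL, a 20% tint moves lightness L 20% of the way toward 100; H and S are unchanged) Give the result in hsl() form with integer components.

hsl(126, 32%, 90%)

L moves 20% from 88 toward 100: 88 + 2.4 = 90.4 → 90.
H and S are unchanged.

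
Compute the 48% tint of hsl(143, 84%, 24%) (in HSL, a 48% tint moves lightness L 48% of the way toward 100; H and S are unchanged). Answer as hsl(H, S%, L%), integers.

hsl(143, 84%, 60%)

L moves 48% from 24 toward 100: 24 + 36.48 = 60.48 → 60.
H and S are unchanged.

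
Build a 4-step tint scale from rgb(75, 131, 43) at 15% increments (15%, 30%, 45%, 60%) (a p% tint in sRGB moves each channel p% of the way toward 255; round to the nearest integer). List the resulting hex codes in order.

15%: (75 + 27 = 102→102, 131 + 18.6 = 149.6→150, 43 + 31.8 = 74.8→75) → #66964B
30%: (75 + 54 = 129→129, 131 + 37.2 = 168.2→168, 43 + 63.6 = 106.6→107) → #81A86B
45%: (75 + 81 = 156→156, 131 + 55.8 = 186.8→187, 43 + 95.4 = 138.4→138) → #9CBB8A
60%: (75 + 108 = 183→183, 131 + 74.4 = 205.4→205, 43 + 127.2 = 170.2→170) → #B7CDAA

#66964B, #81A86B, #9CBB8A, #B7CDAA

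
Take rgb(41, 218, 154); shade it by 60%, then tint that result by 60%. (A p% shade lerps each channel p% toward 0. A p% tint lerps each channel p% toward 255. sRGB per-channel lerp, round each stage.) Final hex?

#9fbcb2

A 60% shade moves each channel 60% toward 0:
  R: 41 + 0.6×(0−41) = 41 − 24.6 = 16.4 → 16
  G: 218 + 0.6×(0−218) = 218 − 130.8 = 87.2 → 87
  B: 154 + 0.6×(0−154) = 154 − 92.4 = 61.6 → 62
After the shade: rgb(16, 87, 62) = #10573e.
A 60% tint moves each channel 60% toward 255:
  R: 16 + 143.4 = 159.4 → 159
  G: 87 + 0.6×(255−87) = 87 + 100.8 = 187.8 → 188
  B: 62 + 115.8 = 177.8 → 178
rgb(159, 188, 178) = #9fbcb2.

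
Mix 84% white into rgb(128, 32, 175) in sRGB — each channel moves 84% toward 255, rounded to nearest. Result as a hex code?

#EBDBF2

Lerp each channel 84% toward 255:
  R: 128 + 0.84×(255−128) = 128 + 106.68 = 234.68 → 235
  G: 32 + 0.84×(255−32) = 32 + 187.32 = 219.32 → 219
  B: 175 + 67.2 = 242.2 → 242
rgb(235, 219, 242) = #EBDBF2.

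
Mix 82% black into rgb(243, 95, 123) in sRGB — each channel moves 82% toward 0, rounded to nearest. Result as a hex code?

#2c1116

Per channel, c → c + 0.82(0 − c):
  R: 243 − 199.26 = 43.74 → 44
  G: 95 − 77.9 = 17.1 → 17
  B: 123 − 100.86 = 22.14 → 22
rgb(44, 17, 22) = #2c1116.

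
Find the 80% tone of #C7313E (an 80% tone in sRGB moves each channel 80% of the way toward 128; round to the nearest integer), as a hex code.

#C7313E is rgb(199, 49, 62).
Lerp each channel 80% toward 128:
  R: 199 + 0.8×(128−199) = 199 − 56.8 = 142.2 → 142
  G: 49 + 0.8×(128−49) = 49 + 63.2 = 112.2 → 112
  B: 62 + 52.8 = 114.8 → 115
rgb(142, 112, 115) = #8E7073.

#8E7073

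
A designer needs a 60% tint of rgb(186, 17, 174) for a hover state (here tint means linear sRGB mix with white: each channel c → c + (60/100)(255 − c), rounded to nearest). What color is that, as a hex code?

#e3a0df

Lerp each channel 60% toward 255:
  R: 186 + 41.4 = 227.4 → 227
  G: 17 + 142.8 = 159.8 → 160
  B: 174 + 0.6×(255−174) = 174 + 48.6 = 222.6 → 223
rgb(227, 160, 223) = #e3a0df.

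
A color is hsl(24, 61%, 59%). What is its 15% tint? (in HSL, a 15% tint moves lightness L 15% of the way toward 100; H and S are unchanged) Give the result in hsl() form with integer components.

hsl(24, 61%, 65%)

L moves 15% from 59 toward 100: 59 + 6.15 = 65.15 → 65.
H and S are unchanged.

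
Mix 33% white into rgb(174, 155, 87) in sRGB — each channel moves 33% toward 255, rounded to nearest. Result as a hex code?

#c9bc8e

Lerp each channel 33% toward 255:
  R: 174 + 0.33×(255−174) = 174 + 26.73 = 200.73 → 201
  G: 155 + 0.33×(255−155) = 155 + 33 = 188 → 188
  B: 87 + 0.33×(255−87) = 87 + 55.44 = 142.44 → 142
rgb(201, 188, 142) = #c9bc8e.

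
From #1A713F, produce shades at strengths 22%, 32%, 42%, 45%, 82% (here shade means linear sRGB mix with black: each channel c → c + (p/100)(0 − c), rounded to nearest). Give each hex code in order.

#145831, #124D2B, #0F4225, #0E3E23, #05140B

#1A713F is rgb(26, 113, 63).
22%: (26 − 5.72 = 20.28→20, 113 − 24.86 = 88.14→88, 63 − 13.86 = 49.14→49) → #145831
32%: (26 − 8.32 = 17.68→18, 113 − 36.16 = 76.84→77, 63 − 20.16 = 42.84→43) → #124D2B
42%: (26 − 10.92 = 15.08→15, 113 − 47.46 = 65.54→66, 63 − 26.46 = 36.54→37) → #0F4225
45%: (26 − 11.7 = 14.3→14, 113 − 50.85 = 62.15→62, 63 − 28.35 = 34.65→35) → #0E3E23
82%: (26 − 21.32 = 4.68→5, 113 − 92.66 = 20.34→20, 63 − 51.66 = 11.34→11) → #05140B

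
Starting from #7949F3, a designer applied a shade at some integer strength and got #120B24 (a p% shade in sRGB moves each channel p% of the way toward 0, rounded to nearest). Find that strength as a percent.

85%

#7949F3 is rgb(121, 73, 243); #120B24 is rgb(18, 11, 36).
On the B channel (widest range): 36 ≈ 243 + (p/100)(0 − 243), so p ≈ 100×(36 − 243)/(0 − 243) = -20700/-243 = 85.19.
p = 85 reproduces all three channels after rounding.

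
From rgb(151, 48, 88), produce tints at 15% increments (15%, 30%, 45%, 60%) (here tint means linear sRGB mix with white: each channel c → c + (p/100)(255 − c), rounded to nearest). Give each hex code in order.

15%: (151 + 15.6 = 166.6→167, 48 + 31.05 = 79.05→79, 88 + 25.05 = 113.05→113) → #A74F71
30%: (151 + 31.2 = 182.2→182, 48 + 62.1 = 110.1→110, 88 + 50.1 = 138.1→138) → #B66E8A
45%: (151 + 46.8 = 197.8→198, 48 + 93.15 = 141.15→141, 88 + 75.15 = 163.15→163) → #C68DA3
60%: (151 + 62.4 = 213.4→213, 48 + 124.2 = 172.2→172, 88 + 100.2 = 188.2→188) → #D5ACBC

#A74F71, #B66E8A, #C68DA3, #D5ACBC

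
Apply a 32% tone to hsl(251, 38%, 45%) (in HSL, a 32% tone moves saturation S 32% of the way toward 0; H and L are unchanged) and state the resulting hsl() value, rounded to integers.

S moves 32% from 38 toward 0: 38 − 12.16 = 25.84 → 26.
H and L are unchanged.

hsl(251, 26%, 45%)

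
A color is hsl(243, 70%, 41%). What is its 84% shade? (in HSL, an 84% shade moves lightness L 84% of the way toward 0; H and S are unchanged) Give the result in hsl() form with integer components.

hsl(243, 70%, 7%)

L moves 84% from 41 toward 0: 41 − 34.44 = 6.56 → 7.
H and S are unchanged.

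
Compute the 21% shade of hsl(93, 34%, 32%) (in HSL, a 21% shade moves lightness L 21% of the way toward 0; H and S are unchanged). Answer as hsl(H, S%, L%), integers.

hsl(93, 34%, 25%)

L moves 21% from 32 toward 0: 32 − 6.72 = 25.28 → 25.
H and S are unchanged.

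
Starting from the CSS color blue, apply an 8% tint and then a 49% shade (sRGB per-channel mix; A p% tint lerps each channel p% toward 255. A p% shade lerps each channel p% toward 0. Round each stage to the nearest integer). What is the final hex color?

#0a0a82

CSS blue is rgb(0, 0, 255).
Lerp each channel 8% toward 255:
  R: 0 + 0.08×(255−0) = 0 + 20.4 = 20.4 → 20
  G: 0 + 0.08×(255−0) = 0 + 20.4 = 20.4 → 20
  B: 255 + 0 = 255 → 255
After the tint: rgb(20, 20, 255) = #1414ff.
Lerp each channel 49% toward 0:
  R: 20 + 0.49×(0−20) = 20 − 9.8 = 10.2 → 10
  G: 20 − 9.8 = 10.2 → 10
  B: 255 + 0.49×(0−255) = 255 − 124.95 = 130.05 → 130
rgb(10, 10, 130) = #0a0a82.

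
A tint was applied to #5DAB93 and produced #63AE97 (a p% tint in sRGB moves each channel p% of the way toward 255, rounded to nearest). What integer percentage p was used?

4%

#5DAB93 is rgb(93, 171, 147); #63AE97 is rgb(99, 174, 151).
On the R channel (widest range): 99 ≈ 93 + (p/100)(255 − 93), so p ≈ 100×(99 − 93)/(255 − 93) = 600/162 = 3.70.
p = 4 reproduces all three channels after rounding.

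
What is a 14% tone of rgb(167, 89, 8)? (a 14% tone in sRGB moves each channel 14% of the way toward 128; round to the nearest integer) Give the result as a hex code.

#A25E19

A 14% tone moves each channel 14% toward 128:
  R: 167 + 0.14×(128−167) = 167 − 5.46 = 161.54 → 162
  G: 89 + 0.14×(128−89) = 89 + 5.46 = 94.46 → 94
  B: 8 + 0.14×(128−8) = 8 + 16.8 = 24.8 → 25
rgb(162, 94, 25) = #A25E19.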